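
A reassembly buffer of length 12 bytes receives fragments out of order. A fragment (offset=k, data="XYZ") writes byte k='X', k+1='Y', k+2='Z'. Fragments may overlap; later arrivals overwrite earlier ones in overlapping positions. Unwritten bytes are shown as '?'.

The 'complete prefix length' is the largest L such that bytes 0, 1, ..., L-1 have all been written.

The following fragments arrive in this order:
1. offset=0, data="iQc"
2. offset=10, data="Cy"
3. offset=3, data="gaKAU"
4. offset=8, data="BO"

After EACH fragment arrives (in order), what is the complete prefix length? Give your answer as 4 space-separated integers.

Fragment 1: offset=0 data="iQc" -> buffer=iQc????????? -> prefix_len=3
Fragment 2: offset=10 data="Cy" -> buffer=iQc???????Cy -> prefix_len=3
Fragment 3: offset=3 data="gaKAU" -> buffer=iQcgaKAU??Cy -> prefix_len=8
Fragment 4: offset=8 data="BO" -> buffer=iQcgaKAUBOCy -> prefix_len=12

Answer: 3 3 8 12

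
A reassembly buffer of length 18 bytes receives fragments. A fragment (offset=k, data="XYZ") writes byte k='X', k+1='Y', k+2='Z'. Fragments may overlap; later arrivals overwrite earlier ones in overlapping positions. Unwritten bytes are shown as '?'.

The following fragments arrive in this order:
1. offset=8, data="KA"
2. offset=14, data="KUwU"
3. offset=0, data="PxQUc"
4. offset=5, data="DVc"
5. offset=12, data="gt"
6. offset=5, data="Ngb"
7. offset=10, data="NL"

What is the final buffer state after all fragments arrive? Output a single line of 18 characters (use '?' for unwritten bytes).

Answer: PxQUcNgbKANLgtKUwU

Derivation:
Fragment 1: offset=8 data="KA" -> buffer=????????KA????????
Fragment 2: offset=14 data="KUwU" -> buffer=????????KA????KUwU
Fragment 3: offset=0 data="PxQUc" -> buffer=PxQUc???KA????KUwU
Fragment 4: offset=5 data="DVc" -> buffer=PxQUcDVcKA????KUwU
Fragment 5: offset=12 data="gt" -> buffer=PxQUcDVcKA??gtKUwU
Fragment 6: offset=5 data="Ngb" -> buffer=PxQUcNgbKA??gtKUwU
Fragment 7: offset=10 data="NL" -> buffer=PxQUcNgbKANLgtKUwU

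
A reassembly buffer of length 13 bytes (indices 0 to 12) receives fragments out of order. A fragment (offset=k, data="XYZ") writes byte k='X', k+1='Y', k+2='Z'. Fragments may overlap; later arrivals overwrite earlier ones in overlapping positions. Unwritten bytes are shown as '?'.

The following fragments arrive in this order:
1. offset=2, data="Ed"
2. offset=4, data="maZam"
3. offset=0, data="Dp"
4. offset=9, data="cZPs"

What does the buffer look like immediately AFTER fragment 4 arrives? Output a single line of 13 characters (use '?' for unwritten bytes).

Answer: DpEdmaZamcZPs

Derivation:
Fragment 1: offset=2 data="Ed" -> buffer=??Ed?????????
Fragment 2: offset=4 data="maZam" -> buffer=??EdmaZam????
Fragment 3: offset=0 data="Dp" -> buffer=DpEdmaZam????
Fragment 4: offset=9 data="cZPs" -> buffer=DpEdmaZamcZPs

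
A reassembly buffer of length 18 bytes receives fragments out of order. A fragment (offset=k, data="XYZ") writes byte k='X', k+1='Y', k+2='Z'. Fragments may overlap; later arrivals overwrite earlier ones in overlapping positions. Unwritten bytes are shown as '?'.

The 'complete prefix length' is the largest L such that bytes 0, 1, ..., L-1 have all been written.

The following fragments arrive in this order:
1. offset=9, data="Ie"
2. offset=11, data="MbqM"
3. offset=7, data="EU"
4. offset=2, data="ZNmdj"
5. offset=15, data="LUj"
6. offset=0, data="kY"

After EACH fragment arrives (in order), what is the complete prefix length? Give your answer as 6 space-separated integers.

Fragment 1: offset=9 data="Ie" -> buffer=?????????Ie??????? -> prefix_len=0
Fragment 2: offset=11 data="MbqM" -> buffer=?????????IeMbqM??? -> prefix_len=0
Fragment 3: offset=7 data="EU" -> buffer=???????EUIeMbqM??? -> prefix_len=0
Fragment 4: offset=2 data="ZNmdj" -> buffer=??ZNmdjEUIeMbqM??? -> prefix_len=0
Fragment 5: offset=15 data="LUj" -> buffer=??ZNmdjEUIeMbqMLUj -> prefix_len=0
Fragment 6: offset=0 data="kY" -> buffer=kYZNmdjEUIeMbqMLUj -> prefix_len=18

Answer: 0 0 0 0 0 18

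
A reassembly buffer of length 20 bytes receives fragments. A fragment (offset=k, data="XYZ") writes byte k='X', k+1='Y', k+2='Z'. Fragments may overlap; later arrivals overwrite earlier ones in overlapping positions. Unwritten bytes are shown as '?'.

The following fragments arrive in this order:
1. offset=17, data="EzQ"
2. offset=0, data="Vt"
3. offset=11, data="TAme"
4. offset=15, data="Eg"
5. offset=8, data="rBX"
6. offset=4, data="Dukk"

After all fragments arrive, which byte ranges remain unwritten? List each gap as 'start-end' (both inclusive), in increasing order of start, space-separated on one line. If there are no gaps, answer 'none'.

Fragment 1: offset=17 len=3
Fragment 2: offset=0 len=2
Fragment 3: offset=11 len=4
Fragment 4: offset=15 len=2
Fragment 5: offset=8 len=3
Fragment 6: offset=4 len=4
Gaps: 2-3

Answer: 2-3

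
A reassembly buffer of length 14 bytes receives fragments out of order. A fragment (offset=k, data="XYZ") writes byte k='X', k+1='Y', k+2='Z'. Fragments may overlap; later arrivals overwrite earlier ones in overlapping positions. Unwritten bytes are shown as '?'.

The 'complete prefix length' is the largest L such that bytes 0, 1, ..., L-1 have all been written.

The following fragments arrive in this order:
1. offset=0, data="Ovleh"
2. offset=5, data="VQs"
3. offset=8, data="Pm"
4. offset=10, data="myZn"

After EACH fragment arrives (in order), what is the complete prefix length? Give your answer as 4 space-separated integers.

Answer: 5 8 10 14

Derivation:
Fragment 1: offset=0 data="Ovleh" -> buffer=Ovleh????????? -> prefix_len=5
Fragment 2: offset=5 data="VQs" -> buffer=OvlehVQs?????? -> prefix_len=8
Fragment 3: offset=8 data="Pm" -> buffer=OvlehVQsPm???? -> prefix_len=10
Fragment 4: offset=10 data="myZn" -> buffer=OvlehVQsPmmyZn -> prefix_len=14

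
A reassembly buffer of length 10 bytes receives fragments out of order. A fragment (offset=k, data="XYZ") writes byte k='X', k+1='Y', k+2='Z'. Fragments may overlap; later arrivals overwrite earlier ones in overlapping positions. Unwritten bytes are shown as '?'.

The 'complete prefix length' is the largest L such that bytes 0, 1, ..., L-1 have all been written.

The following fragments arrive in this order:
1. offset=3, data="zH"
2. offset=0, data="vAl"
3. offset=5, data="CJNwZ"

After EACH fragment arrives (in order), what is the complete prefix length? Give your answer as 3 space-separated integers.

Answer: 0 5 10

Derivation:
Fragment 1: offset=3 data="zH" -> buffer=???zH????? -> prefix_len=0
Fragment 2: offset=0 data="vAl" -> buffer=vAlzH????? -> prefix_len=5
Fragment 3: offset=5 data="CJNwZ" -> buffer=vAlzHCJNwZ -> prefix_len=10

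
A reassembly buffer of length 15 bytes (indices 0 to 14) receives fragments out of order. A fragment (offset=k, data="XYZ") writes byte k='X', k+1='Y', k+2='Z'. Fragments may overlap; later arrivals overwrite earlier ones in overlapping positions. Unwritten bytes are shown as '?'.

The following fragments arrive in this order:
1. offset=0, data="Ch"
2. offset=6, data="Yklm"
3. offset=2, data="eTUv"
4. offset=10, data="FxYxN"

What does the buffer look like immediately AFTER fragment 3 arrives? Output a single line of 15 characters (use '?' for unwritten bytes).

Fragment 1: offset=0 data="Ch" -> buffer=Ch?????????????
Fragment 2: offset=6 data="Yklm" -> buffer=Ch????Yklm?????
Fragment 3: offset=2 data="eTUv" -> buffer=CheTUvYklm?????

Answer: CheTUvYklm?????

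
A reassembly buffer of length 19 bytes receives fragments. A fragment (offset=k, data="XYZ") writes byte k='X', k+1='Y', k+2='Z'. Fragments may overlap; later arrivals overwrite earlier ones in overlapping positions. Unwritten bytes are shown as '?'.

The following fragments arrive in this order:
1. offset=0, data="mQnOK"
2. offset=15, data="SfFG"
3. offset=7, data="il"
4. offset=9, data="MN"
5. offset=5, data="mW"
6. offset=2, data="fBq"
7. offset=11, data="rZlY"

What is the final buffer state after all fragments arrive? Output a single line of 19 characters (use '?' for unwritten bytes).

Fragment 1: offset=0 data="mQnOK" -> buffer=mQnOK??????????????
Fragment 2: offset=15 data="SfFG" -> buffer=mQnOK??????????SfFG
Fragment 3: offset=7 data="il" -> buffer=mQnOK??il??????SfFG
Fragment 4: offset=9 data="MN" -> buffer=mQnOK??ilMN????SfFG
Fragment 5: offset=5 data="mW" -> buffer=mQnOKmWilMN????SfFG
Fragment 6: offset=2 data="fBq" -> buffer=mQfBqmWilMN????SfFG
Fragment 7: offset=11 data="rZlY" -> buffer=mQfBqmWilMNrZlYSfFG

Answer: mQfBqmWilMNrZlYSfFG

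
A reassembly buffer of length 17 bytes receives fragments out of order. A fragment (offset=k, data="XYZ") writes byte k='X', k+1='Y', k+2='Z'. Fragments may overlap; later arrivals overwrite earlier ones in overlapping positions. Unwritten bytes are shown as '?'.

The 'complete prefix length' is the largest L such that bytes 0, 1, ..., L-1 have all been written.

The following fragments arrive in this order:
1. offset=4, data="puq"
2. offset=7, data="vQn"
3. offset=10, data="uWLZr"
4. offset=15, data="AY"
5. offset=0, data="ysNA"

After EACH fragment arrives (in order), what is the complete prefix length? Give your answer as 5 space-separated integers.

Fragment 1: offset=4 data="puq" -> buffer=????puq?????????? -> prefix_len=0
Fragment 2: offset=7 data="vQn" -> buffer=????puqvQn??????? -> prefix_len=0
Fragment 3: offset=10 data="uWLZr" -> buffer=????puqvQnuWLZr?? -> prefix_len=0
Fragment 4: offset=15 data="AY" -> buffer=????puqvQnuWLZrAY -> prefix_len=0
Fragment 5: offset=0 data="ysNA" -> buffer=ysNApuqvQnuWLZrAY -> prefix_len=17

Answer: 0 0 0 0 17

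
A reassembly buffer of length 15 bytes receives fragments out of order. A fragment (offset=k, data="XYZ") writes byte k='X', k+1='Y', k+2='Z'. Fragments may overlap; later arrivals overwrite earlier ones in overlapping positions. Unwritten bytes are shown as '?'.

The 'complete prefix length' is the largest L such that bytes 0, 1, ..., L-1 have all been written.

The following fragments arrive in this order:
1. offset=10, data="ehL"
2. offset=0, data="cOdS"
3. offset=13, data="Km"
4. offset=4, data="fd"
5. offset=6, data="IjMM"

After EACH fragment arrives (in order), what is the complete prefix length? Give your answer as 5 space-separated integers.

Answer: 0 4 4 6 15

Derivation:
Fragment 1: offset=10 data="ehL" -> buffer=??????????ehL?? -> prefix_len=0
Fragment 2: offset=0 data="cOdS" -> buffer=cOdS??????ehL?? -> prefix_len=4
Fragment 3: offset=13 data="Km" -> buffer=cOdS??????ehLKm -> prefix_len=4
Fragment 4: offset=4 data="fd" -> buffer=cOdSfd????ehLKm -> prefix_len=6
Fragment 5: offset=6 data="IjMM" -> buffer=cOdSfdIjMMehLKm -> prefix_len=15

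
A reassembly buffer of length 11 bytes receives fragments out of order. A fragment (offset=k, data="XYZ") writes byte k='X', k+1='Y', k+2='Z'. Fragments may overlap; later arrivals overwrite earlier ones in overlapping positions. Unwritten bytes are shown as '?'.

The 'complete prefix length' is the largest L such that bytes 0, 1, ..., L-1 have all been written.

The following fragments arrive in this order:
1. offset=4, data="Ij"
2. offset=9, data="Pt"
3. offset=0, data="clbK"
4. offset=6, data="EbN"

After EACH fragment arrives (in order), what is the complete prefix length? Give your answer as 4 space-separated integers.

Answer: 0 0 6 11

Derivation:
Fragment 1: offset=4 data="Ij" -> buffer=????Ij????? -> prefix_len=0
Fragment 2: offset=9 data="Pt" -> buffer=????Ij???Pt -> prefix_len=0
Fragment 3: offset=0 data="clbK" -> buffer=clbKIj???Pt -> prefix_len=6
Fragment 4: offset=6 data="EbN" -> buffer=clbKIjEbNPt -> prefix_len=11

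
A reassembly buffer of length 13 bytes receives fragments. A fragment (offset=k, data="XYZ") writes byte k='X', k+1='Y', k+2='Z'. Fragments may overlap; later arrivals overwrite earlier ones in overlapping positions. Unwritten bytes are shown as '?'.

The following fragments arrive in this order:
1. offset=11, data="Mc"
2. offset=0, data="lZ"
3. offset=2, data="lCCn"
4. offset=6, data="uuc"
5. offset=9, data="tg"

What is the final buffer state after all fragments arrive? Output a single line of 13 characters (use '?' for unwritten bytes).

Answer: lZlCCnuuctgMc

Derivation:
Fragment 1: offset=11 data="Mc" -> buffer=???????????Mc
Fragment 2: offset=0 data="lZ" -> buffer=lZ?????????Mc
Fragment 3: offset=2 data="lCCn" -> buffer=lZlCCn?????Mc
Fragment 4: offset=6 data="uuc" -> buffer=lZlCCnuuc??Mc
Fragment 5: offset=9 data="tg" -> buffer=lZlCCnuuctgMc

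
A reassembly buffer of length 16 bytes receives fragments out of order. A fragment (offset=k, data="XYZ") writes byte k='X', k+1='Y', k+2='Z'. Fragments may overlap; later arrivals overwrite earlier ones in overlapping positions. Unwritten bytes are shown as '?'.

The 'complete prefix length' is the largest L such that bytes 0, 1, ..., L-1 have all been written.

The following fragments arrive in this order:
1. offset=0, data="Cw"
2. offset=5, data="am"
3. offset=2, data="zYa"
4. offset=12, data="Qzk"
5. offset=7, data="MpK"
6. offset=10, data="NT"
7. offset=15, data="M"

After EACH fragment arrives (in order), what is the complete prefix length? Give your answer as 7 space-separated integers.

Fragment 1: offset=0 data="Cw" -> buffer=Cw?????????????? -> prefix_len=2
Fragment 2: offset=5 data="am" -> buffer=Cw???am????????? -> prefix_len=2
Fragment 3: offset=2 data="zYa" -> buffer=CwzYaam????????? -> prefix_len=7
Fragment 4: offset=12 data="Qzk" -> buffer=CwzYaam?????Qzk? -> prefix_len=7
Fragment 5: offset=7 data="MpK" -> buffer=CwzYaamMpK??Qzk? -> prefix_len=10
Fragment 6: offset=10 data="NT" -> buffer=CwzYaamMpKNTQzk? -> prefix_len=15
Fragment 7: offset=15 data="M" -> buffer=CwzYaamMpKNTQzkM -> prefix_len=16

Answer: 2 2 7 7 10 15 16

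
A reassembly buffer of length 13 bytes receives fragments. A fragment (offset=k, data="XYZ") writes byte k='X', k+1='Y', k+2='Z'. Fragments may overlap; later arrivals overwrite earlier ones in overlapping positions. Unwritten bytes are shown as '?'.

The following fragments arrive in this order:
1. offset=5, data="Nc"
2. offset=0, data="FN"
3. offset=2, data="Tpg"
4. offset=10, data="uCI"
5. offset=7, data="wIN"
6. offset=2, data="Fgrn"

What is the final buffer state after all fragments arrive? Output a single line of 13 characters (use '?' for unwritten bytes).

Answer: FNFgrncwINuCI

Derivation:
Fragment 1: offset=5 data="Nc" -> buffer=?????Nc??????
Fragment 2: offset=0 data="FN" -> buffer=FN???Nc??????
Fragment 3: offset=2 data="Tpg" -> buffer=FNTpgNc??????
Fragment 4: offset=10 data="uCI" -> buffer=FNTpgNc???uCI
Fragment 5: offset=7 data="wIN" -> buffer=FNTpgNcwINuCI
Fragment 6: offset=2 data="Fgrn" -> buffer=FNFgrncwINuCI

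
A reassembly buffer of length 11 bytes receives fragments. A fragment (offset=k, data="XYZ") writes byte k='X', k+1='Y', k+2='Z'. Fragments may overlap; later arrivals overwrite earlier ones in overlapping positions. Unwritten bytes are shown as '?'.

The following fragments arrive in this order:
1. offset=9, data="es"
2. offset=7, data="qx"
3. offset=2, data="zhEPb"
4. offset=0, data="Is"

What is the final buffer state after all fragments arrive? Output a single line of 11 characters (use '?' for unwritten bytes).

Fragment 1: offset=9 data="es" -> buffer=?????????es
Fragment 2: offset=7 data="qx" -> buffer=???????qxes
Fragment 3: offset=2 data="zhEPb" -> buffer=??zhEPbqxes
Fragment 4: offset=0 data="Is" -> buffer=IszhEPbqxes

Answer: IszhEPbqxes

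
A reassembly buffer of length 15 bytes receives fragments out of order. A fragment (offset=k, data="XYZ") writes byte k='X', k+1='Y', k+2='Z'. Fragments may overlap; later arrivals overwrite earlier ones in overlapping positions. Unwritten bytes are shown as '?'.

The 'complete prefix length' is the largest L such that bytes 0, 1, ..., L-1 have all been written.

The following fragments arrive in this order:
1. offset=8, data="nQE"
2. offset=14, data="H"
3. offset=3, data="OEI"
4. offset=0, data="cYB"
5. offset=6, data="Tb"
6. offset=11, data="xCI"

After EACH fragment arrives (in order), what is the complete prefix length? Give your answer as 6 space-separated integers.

Answer: 0 0 0 6 11 15

Derivation:
Fragment 1: offset=8 data="nQE" -> buffer=????????nQE???? -> prefix_len=0
Fragment 2: offset=14 data="H" -> buffer=????????nQE???H -> prefix_len=0
Fragment 3: offset=3 data="OEI" -> buffer=???OEI??nQE???H -> prefix_len=0
Fragment 4: offset=0 data="cYB" -> buffer=cYBOEI??nQE???H -> prefix_len=6
Fragment 5: offset=6 data="Tb" -> buffer=cYBOEITbnQE???H -> prefix_len=11
Fragment 6: offset=11 data="xCI" -> buffer=cYBOEITbnQExCIH -> prefix_len=15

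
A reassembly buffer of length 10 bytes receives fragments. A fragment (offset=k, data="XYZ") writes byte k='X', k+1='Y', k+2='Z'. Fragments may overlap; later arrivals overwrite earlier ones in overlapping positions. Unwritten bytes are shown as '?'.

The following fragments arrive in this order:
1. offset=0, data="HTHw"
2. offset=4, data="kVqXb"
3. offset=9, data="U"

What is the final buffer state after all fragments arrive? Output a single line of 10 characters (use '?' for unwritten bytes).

Fragment 1: offset=0 data="HTHw" -> buffer=HTHw??????
Fragment 2: offset=4 data="kVqXb" -> buffer=HTHwkVqXb?
Fragment 3: offset=9 data="U" -> buffer=HTHwkVqXbU

Answer: HTHwkVqXbU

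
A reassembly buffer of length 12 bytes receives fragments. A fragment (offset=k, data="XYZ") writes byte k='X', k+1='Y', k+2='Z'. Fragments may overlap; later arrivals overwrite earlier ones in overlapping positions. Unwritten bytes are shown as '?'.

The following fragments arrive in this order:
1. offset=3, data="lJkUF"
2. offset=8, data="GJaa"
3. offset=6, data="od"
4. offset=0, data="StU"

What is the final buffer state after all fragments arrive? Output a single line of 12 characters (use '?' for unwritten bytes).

Answer: StUlJkodGJaa

Derivation:
Fragment 1: offset=3 data="lJkUF" -> buffer=???lJkUF????
Fragment 2: offset=8 data="GJaa" -> buffer=???lJkUFGJaa
Fragment 3: offset=6 data="od" -> buffer=???lJkodGJaa
Fragment 4: offset=0 data="StU" -> buffer=StUlJkodGJaa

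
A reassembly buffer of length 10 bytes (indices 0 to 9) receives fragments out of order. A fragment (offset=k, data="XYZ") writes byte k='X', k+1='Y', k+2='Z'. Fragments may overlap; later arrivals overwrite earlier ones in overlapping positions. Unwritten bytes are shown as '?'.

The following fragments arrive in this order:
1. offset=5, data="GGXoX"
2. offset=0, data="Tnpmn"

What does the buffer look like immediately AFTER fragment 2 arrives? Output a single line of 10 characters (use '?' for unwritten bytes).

Fragment 1: offset=5 data="GGXoX" -> buffer=?????GGXoX
Fragment 2: offset=0 data="Tnpmn" -> buffer=TnpmnGGXoX

Answer: TnpmnGGXoX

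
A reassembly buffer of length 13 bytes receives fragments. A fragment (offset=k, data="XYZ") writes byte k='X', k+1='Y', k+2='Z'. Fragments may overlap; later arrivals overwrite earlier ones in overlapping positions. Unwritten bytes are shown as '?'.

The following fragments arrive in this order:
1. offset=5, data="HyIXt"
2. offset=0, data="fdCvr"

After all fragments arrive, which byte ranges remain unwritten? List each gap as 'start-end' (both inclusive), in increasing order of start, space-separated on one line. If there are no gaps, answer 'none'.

Answer: 10-12

Derivation:
Fragment 1: offset=5 len=5
Fragment 2: offset=0 len=5
Gaps: 10-12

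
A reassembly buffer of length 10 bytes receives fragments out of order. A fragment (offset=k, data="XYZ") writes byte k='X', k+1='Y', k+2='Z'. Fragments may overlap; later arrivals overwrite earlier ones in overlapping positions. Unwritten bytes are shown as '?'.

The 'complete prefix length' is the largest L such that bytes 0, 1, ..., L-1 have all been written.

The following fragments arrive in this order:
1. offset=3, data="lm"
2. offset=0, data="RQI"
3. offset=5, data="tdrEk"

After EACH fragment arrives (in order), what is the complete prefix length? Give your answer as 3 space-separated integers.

Fragment 1: offset=3 data="lm" -> buffer=???lm????? -> prefix_len=0
Fragment 2: offset=0 data="RQI" -> buffer=RQIlm????? -> prefix_len=5
Fragment 3: offset=5 data="tdrEk" -> buffer=RQIlmtdrEk -> prefix_len=10

Answer: 0 5 10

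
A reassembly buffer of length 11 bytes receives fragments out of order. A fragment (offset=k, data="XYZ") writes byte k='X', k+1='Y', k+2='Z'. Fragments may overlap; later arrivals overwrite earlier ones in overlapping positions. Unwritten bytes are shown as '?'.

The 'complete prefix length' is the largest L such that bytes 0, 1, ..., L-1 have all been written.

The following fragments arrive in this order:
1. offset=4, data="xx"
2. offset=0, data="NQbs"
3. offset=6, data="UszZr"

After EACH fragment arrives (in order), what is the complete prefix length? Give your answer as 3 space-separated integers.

Fragment 1: offset=4 data="xx" -> buffer=????xx????? -> prefix_len=0
Fragment 2: offset=0 data="NQbs" -> buffer=NQbsxx????? -> prefix_len=6
Fragment 3: offset=6 data="UszZr" -> buffer=NQbsxxUszZr -> prefix_len=11

Answer: 0 6 11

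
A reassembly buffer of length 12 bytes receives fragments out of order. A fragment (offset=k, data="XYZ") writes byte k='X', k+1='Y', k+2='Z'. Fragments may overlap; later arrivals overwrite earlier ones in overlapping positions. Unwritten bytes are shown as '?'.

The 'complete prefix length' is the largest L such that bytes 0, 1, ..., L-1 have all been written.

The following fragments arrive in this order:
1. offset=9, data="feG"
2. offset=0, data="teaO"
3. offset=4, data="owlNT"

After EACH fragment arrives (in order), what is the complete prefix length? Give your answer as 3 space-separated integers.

Fragment 1: offset=9 data="feG" -> buffer=?????????feG -> prefix_len=0
Fragment 2: offset=0 data="teaO" -> buffer=teaO?????feG -> prefix_len=4
Fragment 3: offset=4 data="owlNT" -> buffer=teaOowlNTfeG -> prefix_len=12

Answer: 0 4 12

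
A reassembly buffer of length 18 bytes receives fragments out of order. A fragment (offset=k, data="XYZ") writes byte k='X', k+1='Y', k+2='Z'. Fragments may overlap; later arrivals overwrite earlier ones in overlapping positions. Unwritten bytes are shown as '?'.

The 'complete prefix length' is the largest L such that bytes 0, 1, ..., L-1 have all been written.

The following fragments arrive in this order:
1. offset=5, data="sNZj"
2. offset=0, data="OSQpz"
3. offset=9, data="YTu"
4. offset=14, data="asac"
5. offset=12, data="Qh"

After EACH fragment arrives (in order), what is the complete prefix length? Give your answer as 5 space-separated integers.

Fragment 1: offset=5 data="sNZj" -> buffer=?????sNZj????????? -> prefix_len=0
Fragment 2: offset=0 data="OSQpz" -> buffer=OSQpzsNZj????????? -> prefix_len=9
Fragment 3: offset=9 data="YTu" -> buffer=OSQpzsNZjYTu?????? -> prefix_len=12
Fragment 4: offset=14 data="asac" -> buffer=OSQpzsNZjYTu??asac -> prefix_len=12
Fragment 5: offset=12 data="Qh" -> buffer=OSQpzsNZjYTuQhasac -> prefix_len=18

Answer: 0 9 12 12 18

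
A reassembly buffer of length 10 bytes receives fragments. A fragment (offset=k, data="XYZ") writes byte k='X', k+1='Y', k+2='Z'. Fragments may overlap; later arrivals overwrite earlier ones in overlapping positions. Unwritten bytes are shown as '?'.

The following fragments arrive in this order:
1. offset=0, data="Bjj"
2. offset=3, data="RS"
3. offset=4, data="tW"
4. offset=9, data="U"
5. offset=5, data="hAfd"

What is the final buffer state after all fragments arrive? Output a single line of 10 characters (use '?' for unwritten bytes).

Fragment 1: offset=0 data="Bjj" -> buffer=Bjj???????
Fragment 2: offset=3 data="RS" -> buffer=BjjRS?????
Fragment 3: offset=4 data="tW" -> buffer=BjjRtW????
Fragment 4: offset=9 data="U" -> buffer=BjjRtW???U
Fragment 5: offset=5 data="hAfd" -> buffer=BjjRthAfdU

Answer: BjjRthAfdU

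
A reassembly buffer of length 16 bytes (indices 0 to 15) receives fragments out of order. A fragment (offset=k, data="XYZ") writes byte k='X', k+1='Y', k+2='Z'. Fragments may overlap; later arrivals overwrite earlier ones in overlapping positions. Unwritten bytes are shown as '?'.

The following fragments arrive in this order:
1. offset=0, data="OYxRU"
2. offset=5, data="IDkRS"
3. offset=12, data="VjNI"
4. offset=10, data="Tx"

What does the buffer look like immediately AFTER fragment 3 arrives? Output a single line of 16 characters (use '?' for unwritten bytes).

Fragment 1: offset=0 data="OYxRU" -> buffer=OYxRU???????????
Fragment 2: offset=5 data="IDkRS" -> buffer=OYxRUIDkRS??????
Fragment 3: offset=12 data="VjNI" -> buffer=OYxRUIDkRS??VjNI

Answer: OYxRUIDkRS??VjNI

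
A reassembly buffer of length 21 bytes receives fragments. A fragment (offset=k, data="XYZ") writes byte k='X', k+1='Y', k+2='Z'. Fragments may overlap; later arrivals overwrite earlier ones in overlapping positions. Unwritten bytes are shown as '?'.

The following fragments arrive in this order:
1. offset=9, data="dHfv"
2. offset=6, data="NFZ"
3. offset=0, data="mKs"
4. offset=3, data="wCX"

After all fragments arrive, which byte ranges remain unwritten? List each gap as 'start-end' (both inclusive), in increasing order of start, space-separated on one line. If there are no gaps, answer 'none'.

Fragment 1: offset=9 len=4
Fragment 2: offset=6 len=3
Fragment 3: offset=0 len=3
Fragment 4: offset=3 len=3
Gaps: 13-20

Answer: 13-20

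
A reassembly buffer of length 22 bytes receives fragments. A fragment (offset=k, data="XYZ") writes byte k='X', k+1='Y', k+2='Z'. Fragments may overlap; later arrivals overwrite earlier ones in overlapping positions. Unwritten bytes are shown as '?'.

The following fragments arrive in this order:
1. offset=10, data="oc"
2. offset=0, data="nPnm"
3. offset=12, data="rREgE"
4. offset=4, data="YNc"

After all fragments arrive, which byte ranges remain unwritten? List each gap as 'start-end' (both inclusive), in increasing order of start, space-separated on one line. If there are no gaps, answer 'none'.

Fragment 1: offset=10 len=2
Fragment 2: offset=0 len=4
Fragment 3: offset=12 len=5
Fragment 4: offset=4 len=3
Gaps: 7-9 17-21

Answer: 7-9 17-21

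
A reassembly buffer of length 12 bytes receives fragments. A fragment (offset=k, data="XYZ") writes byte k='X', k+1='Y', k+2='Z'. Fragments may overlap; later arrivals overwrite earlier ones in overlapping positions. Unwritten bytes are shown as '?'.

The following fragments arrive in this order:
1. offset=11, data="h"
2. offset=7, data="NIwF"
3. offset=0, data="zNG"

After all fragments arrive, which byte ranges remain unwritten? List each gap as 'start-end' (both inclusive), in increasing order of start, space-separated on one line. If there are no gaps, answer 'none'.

Fragment 1: offset=11 len=1
Fragment 2: offset=7 len=4
Fragment 3: offset=0 len=3
Gaps: 3-6

Answer: 3-6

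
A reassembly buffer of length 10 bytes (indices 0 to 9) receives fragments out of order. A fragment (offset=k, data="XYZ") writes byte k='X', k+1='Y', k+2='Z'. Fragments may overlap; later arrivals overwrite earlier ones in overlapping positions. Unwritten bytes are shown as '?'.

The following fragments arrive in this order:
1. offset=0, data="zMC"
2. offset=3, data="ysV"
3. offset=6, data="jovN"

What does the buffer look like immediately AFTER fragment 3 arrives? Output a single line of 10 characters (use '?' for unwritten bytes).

Answer: zMCysVjovN

Derivation:
Fragment 1: offset=0 data="zMC" -> buffer=zMC???????
Fragment 2: offset=3 data="ysV" -> buffer=zMCysV????
Fragment 3: offset=6 data="jovN" -> buffer=zMCysVjovN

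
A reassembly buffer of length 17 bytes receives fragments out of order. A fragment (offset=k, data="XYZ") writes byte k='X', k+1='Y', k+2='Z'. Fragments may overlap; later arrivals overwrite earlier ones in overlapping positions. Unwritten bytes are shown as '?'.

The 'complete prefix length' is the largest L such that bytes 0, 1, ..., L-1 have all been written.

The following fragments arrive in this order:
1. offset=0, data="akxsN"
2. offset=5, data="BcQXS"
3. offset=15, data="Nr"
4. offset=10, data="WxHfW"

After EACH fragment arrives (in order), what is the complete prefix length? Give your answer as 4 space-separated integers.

Answer: 5 10 10 17

Derivation:
Fragment 1: offset=0 data="akxsN" -> buffer=akxsN???????????? -> prefix_len=5
Fragment 2: offset=5 data="BcQXS" -> buffer=akxsNBcQXS??????? -> prefix_len=10
Fragment 3: offset=15 data="Nr" -> buffer=akxsNBcQXS?????Nr -> prefix_len=10
Fragment 4: offset=10 data="WxHfW" -> buffer=akxsNBcQXSWxHfWNr -> prefix_len=17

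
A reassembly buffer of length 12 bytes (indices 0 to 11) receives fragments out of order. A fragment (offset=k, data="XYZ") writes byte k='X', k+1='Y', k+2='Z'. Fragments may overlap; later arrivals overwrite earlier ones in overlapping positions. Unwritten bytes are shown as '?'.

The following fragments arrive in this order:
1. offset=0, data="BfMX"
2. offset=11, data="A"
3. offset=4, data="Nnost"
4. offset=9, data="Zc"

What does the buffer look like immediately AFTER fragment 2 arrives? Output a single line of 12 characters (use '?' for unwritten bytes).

Fragment 1: offset=0 data="BfMX" -> buffer=BfMX????????
Fragment 2: offset=11 data="A" -> buffer=BfMX???????A

Answer: BfMX???????A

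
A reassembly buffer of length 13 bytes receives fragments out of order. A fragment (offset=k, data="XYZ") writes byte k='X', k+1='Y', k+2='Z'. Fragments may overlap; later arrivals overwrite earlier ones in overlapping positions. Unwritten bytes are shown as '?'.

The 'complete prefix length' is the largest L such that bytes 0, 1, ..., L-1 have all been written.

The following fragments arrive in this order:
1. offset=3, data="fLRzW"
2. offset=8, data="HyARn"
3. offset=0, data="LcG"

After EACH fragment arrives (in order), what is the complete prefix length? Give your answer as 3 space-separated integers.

Fragment 1: offset=3 data="fLRzW" -> buffer=???fLRzW????? -> prefix_len=0
Fragment 2: offset=8 data="HyARn" -> buffer=???fLRzWHyARn -> prefix_len=0
Fragment 3: offset=0 data="LcG" -> buffer=LcGfLRzWHyARn -> prefix_len=13

Answer: 0 0 13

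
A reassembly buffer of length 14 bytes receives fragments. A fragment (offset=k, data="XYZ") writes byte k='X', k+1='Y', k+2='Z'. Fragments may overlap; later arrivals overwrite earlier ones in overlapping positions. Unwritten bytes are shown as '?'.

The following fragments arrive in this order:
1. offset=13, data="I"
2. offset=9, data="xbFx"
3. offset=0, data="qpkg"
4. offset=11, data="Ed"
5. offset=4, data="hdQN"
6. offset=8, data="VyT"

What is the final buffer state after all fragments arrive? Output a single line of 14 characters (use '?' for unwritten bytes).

Fragment 1: offset=13 data="I" -> buffer=?????????????I
Fragment 2: offset=9 data="xbFx" -> buffer=?????????xbFxI
Fragment 3: offset=0 data="qpkg" -> buffer=qpkg?????xbFxI
Fragment 4: offset=11 data="Ed" -> buffer=qpkg?????xbEdI
Fragment 5: offset=4 data="hdQN" -> buffer=qpkghdQN?xbEdI
Fragment 6: offset=8 data="VyT" -> buffer=qpkghdQNVyTEdI

Answer: qpkghdQNVyTEdI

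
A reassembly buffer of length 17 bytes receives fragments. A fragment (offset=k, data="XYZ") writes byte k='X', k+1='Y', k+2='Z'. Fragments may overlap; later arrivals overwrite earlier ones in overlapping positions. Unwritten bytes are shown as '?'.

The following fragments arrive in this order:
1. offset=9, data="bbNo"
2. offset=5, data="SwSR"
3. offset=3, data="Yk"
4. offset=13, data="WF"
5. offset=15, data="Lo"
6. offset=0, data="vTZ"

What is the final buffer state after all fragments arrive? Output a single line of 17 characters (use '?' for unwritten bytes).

Fragment 1: offset=9 data="bbNo" -> buffer=?????????bbNo????
Fragment 2: offset=5 data="SwSR" -> buffer=?????SwSRbbNo????
Fragment 3: offset=3 data="Yk" -> buffer=???YkSwSRbbNo????
Fragment 4: offset=13 data="WF" -> buffer=???YkSwSRbbNoWF??
Fragment 5: offset=15 data="Lo" -> buffer=???YkSwSRbbNoWFLo
Fragment 6: offset=0 data="vTZ" -> buffer=vTZYkSwSRbbNoWFLo

Answer: vTZYkSwSRbbNoWFLo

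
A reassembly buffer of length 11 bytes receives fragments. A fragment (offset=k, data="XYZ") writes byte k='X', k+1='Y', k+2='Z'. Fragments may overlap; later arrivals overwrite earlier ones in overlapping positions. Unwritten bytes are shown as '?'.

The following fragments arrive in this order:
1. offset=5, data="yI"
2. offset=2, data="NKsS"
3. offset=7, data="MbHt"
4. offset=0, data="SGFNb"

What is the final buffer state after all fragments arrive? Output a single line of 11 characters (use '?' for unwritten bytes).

Answer: SGFNbSIMbHt

Derivation:
Fragment 1: offset=5 data="yI" -> buffer=?????yI????
Fragment 2: offset=2 data="NKsS" -> buffer=??NKsSI????
Fragment 3: offset=7 data="MbHt" -> buffer=??NKsSIMbHt
Fragment 4: offset=0 data="SGFNb" -> buffer=SGFNbSIMbHt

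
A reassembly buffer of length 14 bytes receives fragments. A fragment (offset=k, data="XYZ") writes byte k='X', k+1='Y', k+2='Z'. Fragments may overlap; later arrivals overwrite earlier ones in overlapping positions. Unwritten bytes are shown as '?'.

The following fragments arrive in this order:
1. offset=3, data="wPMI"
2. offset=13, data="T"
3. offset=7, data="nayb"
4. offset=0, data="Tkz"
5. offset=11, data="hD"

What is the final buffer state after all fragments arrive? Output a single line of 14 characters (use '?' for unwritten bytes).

Answer: TkzwPMInaybhDT

Derivation:
Fragment 1: offset=3 data="wPMI" -> buffer=???wPMI???????
Fragment 2: offset=13 data="T" -> buffer=???wPMI??????T
Fragment 3: offset=7 data="nayb" -> buffer=???wPMInayb??T
Fragment 4: offset=0 data="Tkz" -> buffer=TkzwPMInayb??T
Fragment 5: offset=11 data="hD" -> buffer=TkzwPMInaybhDT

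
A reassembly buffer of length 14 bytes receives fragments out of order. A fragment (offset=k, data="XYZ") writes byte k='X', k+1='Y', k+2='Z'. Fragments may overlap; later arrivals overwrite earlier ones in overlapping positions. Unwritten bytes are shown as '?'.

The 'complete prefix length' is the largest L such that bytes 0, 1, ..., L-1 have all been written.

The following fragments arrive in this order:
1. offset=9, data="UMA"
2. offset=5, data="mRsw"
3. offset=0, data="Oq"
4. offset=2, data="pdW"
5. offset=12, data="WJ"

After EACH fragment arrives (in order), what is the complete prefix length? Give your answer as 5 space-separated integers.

Answer: 0 0 2 12 14

Derivation:
Fragment 1: offset=9 data="UMA" -> buffer=?????????UMA?? -> prefix_len=0
Fragment 2: offset=5 data="mRsw" -> buffer=?????mRswUMA?? -> prefix_len=0
Fragment 3: offset=0 data="Oq" -> buffer=Oq???mRswUMA?? -> prefix_len=2
Fragment 4: offset=2 data="pdW" -> buffer=OqpdWmRswUMA?? -> prefix_len=12
Fragment 5: offset=12 data="WJ" -> buffer=OqpdWmRswUMAWJ -> prefix_len=14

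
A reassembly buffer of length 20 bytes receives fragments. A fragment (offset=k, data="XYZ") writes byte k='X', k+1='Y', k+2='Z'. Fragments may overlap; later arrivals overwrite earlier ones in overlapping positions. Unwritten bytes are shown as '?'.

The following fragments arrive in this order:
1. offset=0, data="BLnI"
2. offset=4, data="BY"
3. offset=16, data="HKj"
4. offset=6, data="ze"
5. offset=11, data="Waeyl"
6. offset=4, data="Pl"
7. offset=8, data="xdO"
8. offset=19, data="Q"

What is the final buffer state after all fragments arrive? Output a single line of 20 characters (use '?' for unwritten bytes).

Fragment 1: offset=0 data="BLnI" -> buffer=BLnI????????????????
Fragment 2: offset=4 data="BY" -> buffer=BLnIBY??????????????
Fragment 3: offset=16 data="HKj" -> buffer=BLnIBY??????????HKj?
Fragment 4: offset=6 data="ze" -> buffer=BLnIBYze????????HKj?
Fragment 5: offset=11 data="Waeyl" -> buffer=BLnIBYze???WaeylHKj?
Fragment 6: offset=4 data="Pl" -> buffer=BLnIPlze???WaeylHKj?
Fragment 7: offset=8 data="xdO" -> buffer=BLnIPlzexdOWaeylHKj?
Fragment 8: offset=19 data="Q" -> buffer=BLnIPlzexdOWaeylHKjQ

Answer: BLnIPlzexdOWaeylHKjQ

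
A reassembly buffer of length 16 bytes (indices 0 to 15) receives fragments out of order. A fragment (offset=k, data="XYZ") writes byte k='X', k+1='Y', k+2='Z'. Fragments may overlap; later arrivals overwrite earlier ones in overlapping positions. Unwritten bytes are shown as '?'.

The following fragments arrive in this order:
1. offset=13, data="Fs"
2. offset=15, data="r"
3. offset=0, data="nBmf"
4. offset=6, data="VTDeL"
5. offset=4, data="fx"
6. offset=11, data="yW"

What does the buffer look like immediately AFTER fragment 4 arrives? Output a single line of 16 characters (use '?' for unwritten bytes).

Answer: nBmf??VTDeL??Fsr

Derivation:
Fragment 1: offset=13 data="Fs" -> buffer=?????????????Fs?
Fragment 2: offset=15 data="r" -> buffer=?????????????Fsr
Fragment 3: offset=0 data="nBmf" -> buffer=nBmf?????????Fsr
Fragment 4: offset=6 data="VTDeL" -> buffer=nBmf??VTDeL??Fsr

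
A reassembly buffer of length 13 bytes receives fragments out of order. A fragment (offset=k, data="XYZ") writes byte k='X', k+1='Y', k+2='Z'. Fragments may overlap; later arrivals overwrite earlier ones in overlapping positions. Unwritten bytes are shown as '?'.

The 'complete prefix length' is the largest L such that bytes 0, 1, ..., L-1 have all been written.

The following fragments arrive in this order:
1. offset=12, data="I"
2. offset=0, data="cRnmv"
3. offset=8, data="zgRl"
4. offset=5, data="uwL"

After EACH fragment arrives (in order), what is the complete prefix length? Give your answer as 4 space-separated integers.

Answer: 0 5 5 13

Derivation:
Fragment 1: offset=12 data="I" -> buffer=????????????I -> prefix_len=0
Fragment 2: offset=0 data="cRnmv" -> buffer=cRnmv???????I -> prefix_len=5
Fragment 3: offset=8 data="zgRl" -> buffer=cRnmv???zgRlI -> prefix_len=5
Fragment 4: offset=5 data="uwL" -> buffer=cRnmvuwLzgRlI -> prefix_len=13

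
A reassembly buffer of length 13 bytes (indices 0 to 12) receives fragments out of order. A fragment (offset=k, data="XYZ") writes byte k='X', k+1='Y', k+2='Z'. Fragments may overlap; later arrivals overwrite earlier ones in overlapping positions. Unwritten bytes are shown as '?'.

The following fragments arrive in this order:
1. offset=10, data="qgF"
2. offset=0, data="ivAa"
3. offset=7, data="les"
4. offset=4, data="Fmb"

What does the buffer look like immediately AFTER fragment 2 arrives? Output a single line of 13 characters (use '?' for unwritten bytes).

Answer: ivAa??????qgF

Derivation:
Fragment 1: offset=10 data="qgF" -> buffer=??????????qgF
Fragment 2: offset=0 data="ivAa" -> buffer=ivAa??????qgF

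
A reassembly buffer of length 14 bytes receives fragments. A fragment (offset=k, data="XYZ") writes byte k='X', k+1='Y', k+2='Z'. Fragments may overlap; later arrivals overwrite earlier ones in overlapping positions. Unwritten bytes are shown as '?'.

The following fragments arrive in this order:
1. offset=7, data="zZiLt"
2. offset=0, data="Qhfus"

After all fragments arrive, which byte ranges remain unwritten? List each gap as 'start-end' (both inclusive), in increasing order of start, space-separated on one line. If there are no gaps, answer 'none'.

Answer: 5-6 12-13

Derivation:
Fragment 1: offset=7 len=5
Fragment 2: offset=0 len=5
Gaps: 5-6 12-13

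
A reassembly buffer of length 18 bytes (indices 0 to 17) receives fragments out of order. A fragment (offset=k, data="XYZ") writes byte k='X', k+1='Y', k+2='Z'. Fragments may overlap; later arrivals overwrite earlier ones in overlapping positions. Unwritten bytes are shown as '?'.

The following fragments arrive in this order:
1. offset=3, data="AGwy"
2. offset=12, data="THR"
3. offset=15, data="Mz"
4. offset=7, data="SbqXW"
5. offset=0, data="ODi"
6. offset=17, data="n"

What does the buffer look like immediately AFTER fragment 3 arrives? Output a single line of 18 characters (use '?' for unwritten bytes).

Answer: ???AGwy?????THRMz?

Derivation:
Fragment 1: offset=3 data="AGwy" -> buffer=???AGwy???????????
Fragment 2: offset=12 data="THR" -> buffer=???AGwy?????THR???
Fragment 3: offset=15 data="Mz" -> buffer=???AGwy?????THRMz?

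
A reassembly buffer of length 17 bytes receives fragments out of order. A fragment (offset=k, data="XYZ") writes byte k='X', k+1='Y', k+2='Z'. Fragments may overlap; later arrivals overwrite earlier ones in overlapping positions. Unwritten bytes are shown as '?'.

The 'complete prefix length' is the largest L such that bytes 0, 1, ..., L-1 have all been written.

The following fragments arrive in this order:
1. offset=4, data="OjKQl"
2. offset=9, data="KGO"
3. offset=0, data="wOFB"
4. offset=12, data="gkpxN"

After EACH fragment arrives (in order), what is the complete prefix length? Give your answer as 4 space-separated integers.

Fragment 1: offset=4 data="OjKQl" -> buffer=????OjKQl???????? -> prefix_len=0
Fragment 2: offset=9 data="KGO" -> buffer=????OjKQlKGO????? -> prefix_len=0
Fragment 3: offset=0 data="wOFB" -> buffer=wOFBOjKQlKGO????? -> prefix_len=12
Fragment 4: offset=12 data="gkpxN" -> buffer=wOFBOjKQlKGOgkpxN -> prefix_len=17

Answer: 0 0 12 17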